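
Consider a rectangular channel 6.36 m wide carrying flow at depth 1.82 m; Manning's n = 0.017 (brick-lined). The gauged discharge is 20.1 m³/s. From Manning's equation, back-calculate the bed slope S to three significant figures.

0.000717

A = b·y = 6.36 × 1.82 = 11.58 m²
P = b + 2y = 6.36 + 2×1.82 = 10.00 m
R = A/P = 11.58/10.00 = 1.158 m
S = (Q·n / (1·A·R^(2/3)))² = (20.1×0.017 / (1×11.58×1.102))² = 0.0007170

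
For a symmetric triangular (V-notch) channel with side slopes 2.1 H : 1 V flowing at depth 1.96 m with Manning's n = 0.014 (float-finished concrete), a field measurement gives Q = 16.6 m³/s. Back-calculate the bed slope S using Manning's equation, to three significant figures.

A = z·y² = 2.1×1.96² = 8.067 m²
P = 2y√(1+z²) = 2×1.96×√(1+2.1²) = 9.118 m
R = A/P = 8.067/9.118 = 0.8848 m
S = (Q·n / (1·A·R^(2/3)))² = (16.6×0.014 / (1×8.067×0.9216))² = 0.0009770

0.000977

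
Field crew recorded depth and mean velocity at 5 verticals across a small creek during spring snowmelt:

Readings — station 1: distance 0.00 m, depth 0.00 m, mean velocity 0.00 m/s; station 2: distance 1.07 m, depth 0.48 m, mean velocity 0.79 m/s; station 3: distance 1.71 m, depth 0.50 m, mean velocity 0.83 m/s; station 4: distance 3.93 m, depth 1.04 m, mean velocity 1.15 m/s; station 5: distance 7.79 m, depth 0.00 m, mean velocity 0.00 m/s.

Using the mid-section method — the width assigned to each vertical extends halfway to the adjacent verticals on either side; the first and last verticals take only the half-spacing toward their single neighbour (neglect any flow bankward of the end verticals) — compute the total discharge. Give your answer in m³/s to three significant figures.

w_2 = (1.71 − 0.00)/2 = 0.855 m; q_2 = 0.79 × 0.48 × 0.855 = 0.3242 m³/s
w_3 = (3.93 − 1.07)/2 = 1.43 m; q_3 = 0.83 × 0.50 × 1.43 = 0.5935 m³/s
w_4 = (7.79 − 1.71)/2 = 3.04 m; q_4 = 1.15 × 1.04 × 3.04 = 3.636 m³/s
Stations 1, 5 contribute zero (depth or velocity is 0).
Q = Σ qᵢ = 4.554 m³/s

4.55 m³/s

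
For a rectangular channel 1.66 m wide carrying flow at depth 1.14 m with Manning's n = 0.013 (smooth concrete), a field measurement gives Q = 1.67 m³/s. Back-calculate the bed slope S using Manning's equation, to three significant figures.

0.000350

A = b·y = 1.66 × 1.14 = 1.892 m²
P = b + 2y = 1.66 + 2×1.14 = 3.940 m
R = A/P = 1.892/3.940 = 0.4803 m
S = (Q·n / (1·A·R^(2/3)))² = (1.67×0.013 / (1×1.892×0.6133))² = 0.0003499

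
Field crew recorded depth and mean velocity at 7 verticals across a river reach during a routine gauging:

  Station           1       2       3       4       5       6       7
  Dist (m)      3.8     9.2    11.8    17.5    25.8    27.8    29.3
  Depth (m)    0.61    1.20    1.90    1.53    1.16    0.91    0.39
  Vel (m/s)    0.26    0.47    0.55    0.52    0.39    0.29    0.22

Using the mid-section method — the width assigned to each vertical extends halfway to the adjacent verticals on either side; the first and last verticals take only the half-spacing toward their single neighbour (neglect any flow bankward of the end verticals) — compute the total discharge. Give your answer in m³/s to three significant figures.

15.4 m³/s

w_1 = (9.2 − 3.8)/2 = 2.7 m; q_1 = 0.26 × 0.61 × 2.7 = 0.4282 m³/s
w_2 = (11.8 − 3.8)/2 = 4 m; q_2 = 0.47 × 1.20 × 4 = 2.256 m³/s
w_3 = (17.5 − 9.2)/2 = 4.15 m; q_3 = 0.55 × 1.90 × 4.15 = 4.337 m³/s
w_4 = (25.8 − 11.8)/2 = 7 m; q_4 = 0.52 × 1.53 × 7 = 5.569 m³/s
w_5 = (27.8 − 17.5)/2 = 5.15 m; q_5 = 0.39 × 1.16 × 5.15 = 2.330 m³/s
w_6 = (29.3 − 25.8)/2 = 1.75 m; q_6 = 0.29 × 0.91 × 1.75 = 0.4618 m³/s
w_7 = (29.3 − 27.8)/2 = 0.75 m; q_7 = 0.22 × 0.39 × 0.75 = 0.06435 m³/s
Q = Σ qᵢ = 15.45 m³/s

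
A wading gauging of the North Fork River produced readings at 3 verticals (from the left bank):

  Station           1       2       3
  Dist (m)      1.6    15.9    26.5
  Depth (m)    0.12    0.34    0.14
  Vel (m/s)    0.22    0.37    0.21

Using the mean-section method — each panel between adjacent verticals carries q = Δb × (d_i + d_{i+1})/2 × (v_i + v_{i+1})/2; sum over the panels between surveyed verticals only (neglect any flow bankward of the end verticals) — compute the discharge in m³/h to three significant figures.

6150 m³/h

Panel 1-2: Δb = 14.3 m, d̄ = (0.12+0.34)/2 = 0.23, v̄ = (0.22+0.37)/2 = 0.295 → q = 14.3×0.23×0.295 = 0.9703 m³/s
Panel 2-3: Δb = 10.6 m, d̄ = (0.34+0.14)/2 = 0.24, v̄ = (0.37+0.21)/2 = 0.29 → q = 10.6×0.24×0.29 = 0.7378 m³/s
Q = Σ q = 1.708 m³/s
= 1.708 × 3600 = 6149 m³/h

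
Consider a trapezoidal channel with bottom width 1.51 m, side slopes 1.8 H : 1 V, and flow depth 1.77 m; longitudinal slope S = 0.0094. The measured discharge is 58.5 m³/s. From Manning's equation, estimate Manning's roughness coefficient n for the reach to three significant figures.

0.0133

A = (b + z·y)·y = (1.51 + 1.8×1.77)×1.77 = 8.312 m²
P = b + 2y√(1+z²) = 1.51 + 2×1.77×√(1+1.8²) = 8.799 m
R = A/P = 8.312/8.799 = 0.9446 m
n = (1/Q)·A·R^(2/3)·S^(1/2) = (1/58.5) × 8.312 × 0.9627 × 0.09695 = 0.01326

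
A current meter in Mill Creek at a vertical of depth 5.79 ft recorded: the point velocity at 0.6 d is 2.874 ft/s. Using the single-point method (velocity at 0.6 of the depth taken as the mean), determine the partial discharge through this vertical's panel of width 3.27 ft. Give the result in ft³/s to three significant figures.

54.4 ft³/s

v̄ = v₀.₆ = 2.874 ft/s
q = v̄ × d × w = 2.874 × 5.79 × 3.27 = 54.41 ft³/s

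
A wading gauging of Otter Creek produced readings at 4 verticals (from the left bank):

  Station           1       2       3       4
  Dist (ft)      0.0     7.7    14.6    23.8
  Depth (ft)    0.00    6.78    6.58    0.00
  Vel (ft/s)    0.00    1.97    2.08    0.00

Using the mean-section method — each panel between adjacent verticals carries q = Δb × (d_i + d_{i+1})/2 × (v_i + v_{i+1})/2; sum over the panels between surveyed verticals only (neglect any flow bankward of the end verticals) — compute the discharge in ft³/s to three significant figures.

Panel 1-2: Δb = 7.7 ft, d̄ = (0.00+6.78)/2 = 3.39, v̄ = (0.00+1.97)/2 = 0.985 → q = 7.7×3.39×0.985 = 25.71 ft³/s
Panel 2-3: Δb = 6.9 ft, d̄ = (6.78+6.58)/2 = 6.68, v̄ = (1.97+2.08)/2 = 2.025 → q = 6.9×6.68×2.025 = 93.34 ft³/s
Panel 3-4: Δb = 9.2 ft, d̄ = (6.58+0.00)/2 = 3.29, v̄ = (2.08+0.00)/2 = 1.04 → q = 9.2×3.29×1.04 = 31.48 ft³/s
Q = Σ q = 150.5 ft³/s

151 ft³/s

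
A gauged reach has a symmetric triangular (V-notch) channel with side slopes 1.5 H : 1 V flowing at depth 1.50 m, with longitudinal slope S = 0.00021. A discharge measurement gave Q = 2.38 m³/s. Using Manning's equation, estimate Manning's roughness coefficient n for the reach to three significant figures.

0.0150

A = z·y² = 1.5×1.50² = 3.375 m²
P = 2y√(1+z²) = 2×1.50×√(1+1.5²) = 5.408 m
R = A/P = 3.375/5.408 = 0.6240 m
n = (1/Q)·A·R^(2/3)·S^(1/2) = (1/2.38) × 3.375 × 0.7303 × 0.01449 = 0.01501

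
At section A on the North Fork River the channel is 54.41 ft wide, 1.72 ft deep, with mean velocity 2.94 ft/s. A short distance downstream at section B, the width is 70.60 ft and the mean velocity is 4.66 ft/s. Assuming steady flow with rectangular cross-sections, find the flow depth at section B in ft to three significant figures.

Q = A₁V₁ = (54.41×1.72) × 2.94 = 275.1 ft³/s
d₂ = Q/(b₂ V₂) = 275.1/(70.60×4.66) = 0.8363 ft

0.836 ft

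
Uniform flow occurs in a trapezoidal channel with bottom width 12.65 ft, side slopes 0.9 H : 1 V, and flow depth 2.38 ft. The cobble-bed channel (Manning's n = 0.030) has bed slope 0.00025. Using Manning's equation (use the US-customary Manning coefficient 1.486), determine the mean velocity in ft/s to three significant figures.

A = (b + z·y)·y = (12.65 + 0.9×2.38)×2.38 = 35.20 ft²
P = b + 2y√(1+z²) = 12.65 + 2×2.38×√(1+0.9²) = 19.05 ft
R = A/P = 35.20/19.05 = 1.848 ft
Q = (1.486/n)·A·R^(2/3)·S^(1/2) = (1.486/0.030) × 35.20 × 1.848^(2/3) × 0.00025^(1/2) = 41.52 ft³/s
V = Q/A = 41.52/35.20 = 1.179 ft/s

1.18 ft/s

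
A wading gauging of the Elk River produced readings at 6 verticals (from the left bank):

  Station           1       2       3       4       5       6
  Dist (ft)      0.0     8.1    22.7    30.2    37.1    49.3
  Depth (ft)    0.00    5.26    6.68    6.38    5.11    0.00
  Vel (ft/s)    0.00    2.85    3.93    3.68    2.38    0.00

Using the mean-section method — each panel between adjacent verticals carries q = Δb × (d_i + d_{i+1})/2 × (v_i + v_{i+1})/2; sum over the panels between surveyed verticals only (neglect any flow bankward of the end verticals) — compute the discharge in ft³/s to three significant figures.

Panel 1-2: Δb = 8.1 ft, d̄ = (0.00+5.26)/2 = 2.63, v̄ = (0.00+2.85)/2 = 1.425 → q = 8.1×2.63×1.425 = 30.36 ft³/s
Panel 2-3: Δb = 14.6 ft, d̄ = (5.26+6.68)/2 = 5.97, v̄ = (2.85+3.93)/2 = 3.39 → q = 14.6×5.97×3.39 = 295.5 ft³/s
Panel 3-4: Δb = 7.5 ft, d̄ = (6.68+6.38)/2 = 6.53, v̄ = (3.93+3.68)/2 = 3.805 → q = 7.5×6.53×3.805 = 186.3 ft³/s
Panel 4-5: Δb = 6.9 ft, d̄ = (6.38+5.11)/2 = 5.745, v̄ = (3.68+2.38)/2 = 3.03 → q = 6.9×5.745×3.03 = 120.1 ft³/s
Panel 5-6: Δb = 12.2 ft, d̄ = (5.11+0.00)/2 = 2.555, v̄ = (2.38+0.00)/2 = 1.19 → q = 12.2×2.555×1.19 = 37.09 ft³/s
Q = Σ q = 669.4 ft³/s

669 ft³/s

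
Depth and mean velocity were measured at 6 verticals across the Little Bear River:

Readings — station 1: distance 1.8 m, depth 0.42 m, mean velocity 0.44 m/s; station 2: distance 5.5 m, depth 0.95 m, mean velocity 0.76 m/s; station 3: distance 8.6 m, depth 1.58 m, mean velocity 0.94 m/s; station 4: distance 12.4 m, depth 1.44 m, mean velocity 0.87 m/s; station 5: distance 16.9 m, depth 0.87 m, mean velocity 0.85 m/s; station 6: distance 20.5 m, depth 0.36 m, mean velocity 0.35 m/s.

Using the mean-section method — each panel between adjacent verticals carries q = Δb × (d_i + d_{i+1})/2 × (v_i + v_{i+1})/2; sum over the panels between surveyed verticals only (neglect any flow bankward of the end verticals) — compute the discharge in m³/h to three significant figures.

Panel 1-2: Δb = 3.7 m, d̄ = (0.42+0.95)/2 = 0.685, v̄ = (0.44+0.76)/2 = 0.6 → q = 3.7×0.685×0.6 = 1.521 m³/s
Panel 2-3: Δb = 3.1 m, d̄ = (0.95+1.58)/2 = 1.265, v̄ = (0.76+0.94)/2 = 0.85 → q = 3.1×1.265×0.85 = 3.333 m³/s
Panel 3-4: Δb = 3.8 m, d̄ = (1.58+1.44)/2 = 1.51, v̄ = (0.94+0.87)/2 = 0.905 → q = 3.8×1.51×0.905 = 5.193 m³/s
Panel 4-5: Δb = 4.5 m, d̄ = (1.44+0.87)/2 = 1.155, v̄ = (0.87+0.85)/2 = 0.86 → q = 4.5×1.155×0.86 = 4.470 m³/s
Panel 5-6: Δb = 3.6 m, d̄ = (0.87+0.36)/2 = 0.615, v̄ = (0.85+0.35)/2 = 0.6 → q = 3.6×0.615×0.6 = 1.328 m³/s
Q = Σ q = 15.85 m³/s
= 15.85 × 3600 = 57040 m³/h

57000 m³/h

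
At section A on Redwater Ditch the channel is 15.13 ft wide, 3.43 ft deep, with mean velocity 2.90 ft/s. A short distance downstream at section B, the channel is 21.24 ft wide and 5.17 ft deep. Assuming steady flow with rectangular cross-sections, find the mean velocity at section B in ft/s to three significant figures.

1.37 ft/s

Q = A₁V₁ = (15.13×3.43) × 2.90 = 150.5 ft³/s
A₂ = 21.24 × 5.17 = 109.8 ft²
V₂ = Q/A₂ = 150.5/109.8 = 1.371 ft/s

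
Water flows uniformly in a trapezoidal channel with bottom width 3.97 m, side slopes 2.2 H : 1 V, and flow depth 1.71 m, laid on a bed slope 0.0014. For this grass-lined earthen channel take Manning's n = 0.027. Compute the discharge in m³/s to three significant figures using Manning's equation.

A = (b + z·y)·y = (3.97 + 2.2×1.71)×1.71 = 13.22 m²
P = b + 2y√(1+z²) = 3.97 + 2×1.71×√(1+2.2²) = 12.23 m
R = A/P = 13.22/12.23 = 1.081 m
Q = (1/n)·A·R^(2/3)·S^(1/2) = (1/0.027) × 13.22 × 1.081^(2/3) × 0.0014^(1/2) = 19.30 m³/s

19.3 m³/s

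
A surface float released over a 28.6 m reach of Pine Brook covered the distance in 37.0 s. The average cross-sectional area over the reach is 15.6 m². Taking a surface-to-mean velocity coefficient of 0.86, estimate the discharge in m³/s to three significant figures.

v_surface = L / t̄ = 28.6 / 37 = 0.7730 m/s
v_mean = 0.86 × 0.7730 = 0.6648 m/s
Q = A × v_mean = 15.6 × 0.6648 = 10.37 m³/s

10.4 m³/s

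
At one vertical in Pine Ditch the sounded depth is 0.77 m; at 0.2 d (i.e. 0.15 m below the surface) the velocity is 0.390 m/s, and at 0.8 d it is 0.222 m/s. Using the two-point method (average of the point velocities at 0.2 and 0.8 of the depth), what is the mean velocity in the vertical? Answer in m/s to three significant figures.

v̄ = (0.390 + 0.222) / 2 = 0.3060 m/s

0.306 m/s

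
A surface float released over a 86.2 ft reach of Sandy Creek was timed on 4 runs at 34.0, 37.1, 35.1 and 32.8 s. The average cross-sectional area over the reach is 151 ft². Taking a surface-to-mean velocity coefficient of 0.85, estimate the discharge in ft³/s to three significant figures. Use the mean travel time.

318 ft³/s

t̄ = (34.0 + 37.1 + 35.1 + 32.8) / 4 = 34.75 s
v_surface = L / t̄ = 86.2 / 34.75 = 2.481 ft/s
v_mean = 0.85 × 2.481 = 2.108 ft/s
Q = A × v_mean = 151 × 2.108 = 318.4 ft³/s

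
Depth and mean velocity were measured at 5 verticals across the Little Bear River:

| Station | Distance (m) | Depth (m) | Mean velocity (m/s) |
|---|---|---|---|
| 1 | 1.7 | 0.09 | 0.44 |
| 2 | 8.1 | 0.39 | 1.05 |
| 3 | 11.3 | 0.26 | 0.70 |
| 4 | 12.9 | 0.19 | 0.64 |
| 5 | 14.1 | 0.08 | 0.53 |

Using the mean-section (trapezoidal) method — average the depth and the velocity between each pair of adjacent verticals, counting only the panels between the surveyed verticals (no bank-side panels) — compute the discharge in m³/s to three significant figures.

Panel 1-2: Δb = 6.4 m, d̄ = (0.09+0.39)/2 = 0.24, v̄ = (0.44+1.05)/2 = 0.745 → q = 6.4×0.24×0.745 = 1.144 m³/s
Panel 2-3: Δb = 3.2 m, d̄ = (0.39+0.26)/2 = 0.325, v̄ = (1.05+0.70)/2 = 0.875 → q = 3.2×0.325×0.875 = 0.9100 m³/s
Panel 3-4: Δb = 1.6 m, d̄ = (0.26+0.19)/2 = 0.225, v̄ = (0.70+0.64)/2 = 0.67 → q = 1.6×0.225×0.67 = 0.2412 m³/s
Panel 4-5: Δb = 1.2 m, d̄ = (0.19+0.08)/2 = 0.135, v̄ = (0.64+0.53)/2 = 0.585 → q = 1.2×0.135×0.585 = 0.09477 m³/s
Q = Σ q = 2.390 m³/s

2.39 m³/s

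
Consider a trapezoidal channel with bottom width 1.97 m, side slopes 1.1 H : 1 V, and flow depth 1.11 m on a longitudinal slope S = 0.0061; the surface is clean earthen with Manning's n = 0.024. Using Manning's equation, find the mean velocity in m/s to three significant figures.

A = (b + z·y)·y = (1.97 + 1.1×1.11)×1.11 = 3.542 m²
P = b + 2y√(1+z²) = 1.97 + 2×1.11×√(1+1.1²) = 5.270 m
R = A/P = 3.542/5.270 = 0.6721 m
Q = (1/n)·A·R^(2/3)·S^(1/2) = (1/0.024) × 3.542 × 0.6721^(2/3) × 0.0061^(1/2) = 8.844 m³/s
V = Q/A = 8.844/3.542 = 2.497 m/s

2.50 m/s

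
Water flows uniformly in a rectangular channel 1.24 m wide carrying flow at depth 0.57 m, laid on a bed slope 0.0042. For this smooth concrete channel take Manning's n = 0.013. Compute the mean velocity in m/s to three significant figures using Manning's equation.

A = b·y = 1.24 × 0.57 = 0.7068 m²
P = b + 2y = 1.24 + 2×0.57 = 2.380 m
R = A/P = 0.7068/2.380 = 0.2970 m
Q = (1/n)·A·R^(2/3)·S^(1/2) = (1/0.013) × 0.7068 × 0.2970^(2/3) × 0.0042^(1/2) = 1.568 m³/s
V = Q/A = 1.568/0.7068 = 2.219 m/s

2.22 m/s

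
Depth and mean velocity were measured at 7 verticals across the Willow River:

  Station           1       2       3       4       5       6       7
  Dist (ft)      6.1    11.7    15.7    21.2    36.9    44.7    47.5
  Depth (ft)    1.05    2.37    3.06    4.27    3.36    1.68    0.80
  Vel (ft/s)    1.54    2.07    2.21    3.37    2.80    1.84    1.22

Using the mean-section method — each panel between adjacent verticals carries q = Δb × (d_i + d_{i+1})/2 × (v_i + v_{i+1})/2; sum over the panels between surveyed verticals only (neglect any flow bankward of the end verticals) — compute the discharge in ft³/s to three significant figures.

Panel 1-2: Δb = 5.6 ft, d̄ = (1.05+2.37)/2 = 1.71, v̄ = (1.54+2.07)/2 = 1.805 → q = 5.6×1.71×1.805 = 17.28 ft³/s
Panel 2-3: Δb = 4 ft, d̄ = (2.37+3.06)/2 = 2.715, v̄ = (2.07+2.21)/2 = 2.14 → q = 4×2.715×2.14 = 23.24 ft³/s
Panel 3-4: Δb = 5.5 ft, d̄ = (3.06+4.27)/2 = 3.665, v̄ = (2.21+3.37)/2 = 2.79 → q = 5.5×3.665×2.79 = 56.24 ft³/s
Panel 4-5: Δb = 15.7 ft, d̄ = (4.27+3.36)/2 = 3.815, v̄ = (3.37+2.80)/2 = 3.085 → q = 15.7×3.815×3.085 = 184.8 ft³/s
Panel 5-6: Δb = 7.8 ft, d̄ = (3.36+1.68)/2 = 2.52, v̄ = (2.80+1.84)/2 = 2.32 → q = 7.8×2.52×2.32 = 45.60 ft³/s
Panel 6-7: Δb = 2.8 ft, d̄ = (1.68+0.80)/2 = 1.24, v̄ = (1.84+1.22)/2 = 1.53 → q = 2.8×1.24×1.53 = 5.312 ft³/s
Q = Σ q = 332.5 ft³/s

332 ft³/s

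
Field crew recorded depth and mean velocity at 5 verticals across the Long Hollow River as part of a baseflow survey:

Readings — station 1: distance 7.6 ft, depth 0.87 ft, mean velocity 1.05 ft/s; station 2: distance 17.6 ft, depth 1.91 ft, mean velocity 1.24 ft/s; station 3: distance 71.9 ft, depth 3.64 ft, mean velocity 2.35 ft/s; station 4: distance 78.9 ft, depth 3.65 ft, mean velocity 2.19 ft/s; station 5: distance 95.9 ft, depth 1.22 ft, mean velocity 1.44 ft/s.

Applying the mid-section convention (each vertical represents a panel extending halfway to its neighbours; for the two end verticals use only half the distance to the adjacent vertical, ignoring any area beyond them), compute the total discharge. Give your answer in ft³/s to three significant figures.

454 ft³/s

w_1 = (17.6 − 7.6)/2 = 5 ft; q_1 = 1.05 × 0.87 × 5 = 4.568 ft³/s
w_2 = (71.9 − 7.6)/2 = 32.15 ft; q_2 = 1.24 × 1.91 × 32.15 = 76.14 ft³/s
w_3 = (78.9 − 17.6)/2 = 30.65 ft; q_3 = 2.35 × 3.64 × 30.65 = 262.2 ft³/s
w_4 = (95.9 − 71.9)/2 = 12 ft; q_4 = 2.19 × 3.65 × 12 = 95.92 ft³/s
w_5 = (95.9 − 78.9)/2 = 8.5 ft; q_5 = 1.44 × 1.22 × 8.5 = 14.93 ft³/s
Q = Σ qᵢ = 453.7 ft³/s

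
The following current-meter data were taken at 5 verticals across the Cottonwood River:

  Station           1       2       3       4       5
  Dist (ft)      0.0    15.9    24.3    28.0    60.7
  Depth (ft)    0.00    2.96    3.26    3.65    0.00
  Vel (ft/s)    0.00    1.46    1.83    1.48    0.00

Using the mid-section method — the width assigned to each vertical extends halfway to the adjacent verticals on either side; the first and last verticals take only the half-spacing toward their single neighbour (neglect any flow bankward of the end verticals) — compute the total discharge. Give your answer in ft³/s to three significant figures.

w_2 = (24.3 − 0.0)/2 = 12.15 ft; q_2 = 1.46 × 2.96 × 12.15 = 52.51 ft³/s
w_3 = (28.0 − 15.9)/2 = 6.05 ft; q_3 = 1.83 × 3.26 × 6.05 = 36.09 ft³/s
w_4 = (60.7 − 24.3)/2 = 18.2 ft; q_4 = 1.48 × 3.65 × 18.2 = 98.32 ft³/s
Stations 1, 5 contribute zero (depth or velocity is 0).
Q = Σ qᵢ = 186.9 ft³/s

187 ft³/s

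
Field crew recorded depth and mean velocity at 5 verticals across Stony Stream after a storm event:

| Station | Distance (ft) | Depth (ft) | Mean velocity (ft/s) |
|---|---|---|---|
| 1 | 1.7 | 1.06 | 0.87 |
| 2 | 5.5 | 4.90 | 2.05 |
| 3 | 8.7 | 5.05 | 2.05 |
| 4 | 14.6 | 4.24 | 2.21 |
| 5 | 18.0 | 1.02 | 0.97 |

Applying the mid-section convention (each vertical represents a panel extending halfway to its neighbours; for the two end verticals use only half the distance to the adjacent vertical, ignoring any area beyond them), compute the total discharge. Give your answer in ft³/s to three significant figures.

129 ft³/s

w_1 = (5.5 − 1.7)/2 = 1.9 ft; q_1 = 0.87 × 1.06 × 1.9 = 1.752 ft³/s
w_2 = (8.7 − 1.7)/2 = 3.5 ft; q_2 = 2.05 × 4.90 × 3.5 = 35.16 ft³/s
w_3 = (14.6 − 5.5)/2 = 4.55 ft; q_3 = 2.05 × 5.05 × 4.55 = 47.10 ft³/s
w_4 = (18.0 − 8.7)/2 = 4.65 ft; q_4 = 2.21 × 4.24 × 4.65 = 43.57 ft³/s
w_5 = (18.0 − 14.6)/2 = 1.7 ft; q_5 = 0.97 × 1.02 × 1.7 = 1.682 ft³/s
Q = Σ qᵢ = 129.3 ft³/s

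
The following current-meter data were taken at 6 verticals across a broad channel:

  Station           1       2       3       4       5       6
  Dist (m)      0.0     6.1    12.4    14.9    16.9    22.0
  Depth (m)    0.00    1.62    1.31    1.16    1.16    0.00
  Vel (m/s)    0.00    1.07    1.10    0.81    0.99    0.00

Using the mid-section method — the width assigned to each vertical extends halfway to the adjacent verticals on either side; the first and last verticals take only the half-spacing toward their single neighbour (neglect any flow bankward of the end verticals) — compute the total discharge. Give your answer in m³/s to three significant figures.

23.3 m³/s

w_2 = (12.4 − 0.0)/2 = 6.2 m; q_2 = 1.07 × 1.62 × 6.2 = 10.75 m³/s
w_3 = (14.9 − 6.1)/2 = 4.4 m; q_3 = 1.10 × 1.31 × 4.4 = 6.340 m³/s
w_4 = (16.9 − 12.4)/2 = 2.25 m; q_4 = 0.81 × 1.16 × 2.25 = 2.114 m³/s
w_5 = (22.0 − 14.9)/2 = 3.55 m; q_5 = 0.99 × 1.16 × 3.55 = 4.077 m³/s
Stations 1, 6 contribute zero (depth or velocity is 0).
Q = Σ qᵢ = 23.28 m³/s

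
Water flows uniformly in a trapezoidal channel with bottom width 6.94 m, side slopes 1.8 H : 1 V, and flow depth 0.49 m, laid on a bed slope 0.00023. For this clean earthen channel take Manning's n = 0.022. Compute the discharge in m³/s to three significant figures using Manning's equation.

A = (b + z·y)·y = (6.94 + 1.8×0.49)×0.49 = 3.833 m²
P = b + 2y√(1+z²) = 6.94 + 2×0.49×√(1+1.8²) = 8.958 m
R = A/P = 3.833/8.958 = 0.4279 m
Q = (1/n)·A·R^(2/3)·S^(1/2) = (1/0.022) × 3.833 × 0.4279^(2/3) × 0.00023^(1/2) = 1.500 m³/s

1.50 m³/s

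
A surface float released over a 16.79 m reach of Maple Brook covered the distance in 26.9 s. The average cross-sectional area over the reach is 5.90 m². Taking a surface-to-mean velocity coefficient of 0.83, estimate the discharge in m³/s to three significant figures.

3.06 m³/s

v_surface = L / t̄ = 16.79 / 26.9 = 0.6242 m/s
v_mean = 0.83 × 0.6242 = 0.5181 m/s
Q = A × v_mean = 5.90 × 0.5181 = 3.057 m³/s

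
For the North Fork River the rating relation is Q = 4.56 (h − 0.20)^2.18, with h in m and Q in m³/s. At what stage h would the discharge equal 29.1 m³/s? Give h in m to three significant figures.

2.54 m

h − h₀ = (Q/C)^(1/b) = (29.1/4.56)^(1/2.18) = 2.340 m
h = 0.20 + 2.340 = 2.540 m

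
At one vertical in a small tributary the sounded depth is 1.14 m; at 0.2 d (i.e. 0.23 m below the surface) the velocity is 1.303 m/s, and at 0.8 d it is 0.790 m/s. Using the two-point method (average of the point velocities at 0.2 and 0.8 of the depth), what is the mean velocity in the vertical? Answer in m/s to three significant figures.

v̄ = (1.303 + 0.790) / 2 = 1.047 m/s

1.05 m/s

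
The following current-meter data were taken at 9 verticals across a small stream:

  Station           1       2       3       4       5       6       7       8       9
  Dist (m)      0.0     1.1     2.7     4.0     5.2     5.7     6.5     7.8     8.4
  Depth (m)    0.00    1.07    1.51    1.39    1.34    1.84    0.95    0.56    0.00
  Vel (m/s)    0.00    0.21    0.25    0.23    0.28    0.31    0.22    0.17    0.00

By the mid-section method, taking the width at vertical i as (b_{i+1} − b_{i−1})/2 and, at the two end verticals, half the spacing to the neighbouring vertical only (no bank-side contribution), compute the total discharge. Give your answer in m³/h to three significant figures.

w_2 = (2.7 − 0.0)/2 = 1.35 m; q_2 = 0.21 × 1.07 × 1.35 = 0.3033 m³/s
w_3 = (4.0 − 1.1)/2 = 1.45 m; q_3 = 0.25 × 1.51 × 1.45 = 0.5474 m³/s
w_4 = (5.2 − 2.7)/2 = 1.25 m; q_4 = 0.23 × 1.39 × 1.25 = 0.3996 m³/s
w_5 = (5.7 − 4.0)/2 = 0.85 m; q_5 = 0.28 × 1.34 × 0.85 = 0.3189 m³/s
w_6 = (6.5 − 5.2)/2 = 0.65 m; q_6 = 0.31 × 1.84 × 0.65 = 0.3708 m³/s
w_7 = (7.8 − 5.7)/2 = 1.05 m; q_7 = 0.22 × 0.95 × 1.05 = 0.2195 m³/s
w_8 = (8.4 − 6.5)/2 = 0.95 m; q_8 = 0.17 × 0.56 × 0.95 = 0.09044 m³/s
Stations 1, 9 contribute zero (depth or velocity is 0).
Q = Σ qᵢ = 2.250 m³/s
= 2.250 × 3600 = 8100 m³/h

8100 m³/h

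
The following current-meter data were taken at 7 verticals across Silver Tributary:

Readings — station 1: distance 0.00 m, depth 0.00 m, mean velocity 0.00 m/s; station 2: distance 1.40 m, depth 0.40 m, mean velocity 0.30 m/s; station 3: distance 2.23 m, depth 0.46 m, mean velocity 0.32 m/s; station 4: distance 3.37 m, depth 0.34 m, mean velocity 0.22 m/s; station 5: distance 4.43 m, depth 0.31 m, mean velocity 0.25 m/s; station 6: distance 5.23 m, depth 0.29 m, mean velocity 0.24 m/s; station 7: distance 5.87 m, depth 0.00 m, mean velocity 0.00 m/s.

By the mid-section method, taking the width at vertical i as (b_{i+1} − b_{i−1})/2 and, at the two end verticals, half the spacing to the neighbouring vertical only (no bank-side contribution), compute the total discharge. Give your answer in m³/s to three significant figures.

0.483 m³/s

w_2 = (2.23 − 0.00)/2 = 1.115 m; q_2 = 0.30 × 0.40 × 1.115 = 0.1338 m³/s
w_3 = (3.37 − 1.40)/2 = 0.985 m; q_3 = 0.32 × 0.46 × 0.985 = 0.1450 m³/s
w_4 = (4.43 − 2.23)/2 = 1.1 m; q_4 = 0.22 × 0.34 × 1.1 = 0.08228 m³/s
w_5 = (5.23 − 3.37)/2 = 0.93 m; q_5 = 0.25 × 0.31 × 0.93 = 0.07208 m³/s
w_6 = (5.87 − 4.43)/2 = 0.72 m; q_6 = 0.24 × 0.29 × 0.72 = 0.05011 m³/s
Stations 1, 7 contribute zero (depth or velocity is 0).
Q = Σ qᵢ = 0.4833 m³/s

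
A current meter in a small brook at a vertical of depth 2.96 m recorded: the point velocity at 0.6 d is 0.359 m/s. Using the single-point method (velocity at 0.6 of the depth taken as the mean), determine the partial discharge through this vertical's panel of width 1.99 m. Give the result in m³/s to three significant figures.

2.11 m³/s

v̄ = v₀.₆ = 0.359 m/s
q = v̄ × d × w = 0.3590 × 2.96 × 1.99 = 2.115 m³/s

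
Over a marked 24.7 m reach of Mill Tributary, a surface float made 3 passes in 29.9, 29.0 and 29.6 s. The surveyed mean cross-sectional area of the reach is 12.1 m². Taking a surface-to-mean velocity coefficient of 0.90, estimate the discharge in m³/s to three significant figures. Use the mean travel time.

9.12 m³/s

t̄ = (29.9 + 29.0 + 29.6) / 3 = 29.5 s
v_surface = L / t̄ = 24.7 / 29.5 = 0.8373 m/s
v_mean = 0.90 × 0.8373 = 0.7536 m/s
Q = A × v_mean = 12.1 × 0.7536 = 9.118 m³/s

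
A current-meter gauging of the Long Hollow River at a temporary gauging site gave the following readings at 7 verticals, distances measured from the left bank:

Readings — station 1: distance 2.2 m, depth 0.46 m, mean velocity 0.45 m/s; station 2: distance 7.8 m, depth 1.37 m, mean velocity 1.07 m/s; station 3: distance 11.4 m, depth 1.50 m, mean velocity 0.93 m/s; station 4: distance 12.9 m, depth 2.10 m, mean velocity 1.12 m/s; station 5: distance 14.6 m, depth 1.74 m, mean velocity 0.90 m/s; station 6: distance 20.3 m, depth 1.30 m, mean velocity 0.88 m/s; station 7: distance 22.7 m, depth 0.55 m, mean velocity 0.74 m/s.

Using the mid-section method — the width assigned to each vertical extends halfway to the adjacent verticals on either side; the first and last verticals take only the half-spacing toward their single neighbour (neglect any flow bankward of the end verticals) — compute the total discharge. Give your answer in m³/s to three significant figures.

25.6 m³/s

w_1 = (7.8 − 2.2)/2 = 2.8 m; q_1 = 0.45 × 0.46 × 2.8 = 0.5796 m³/s
w_2 = (11.4 − 2.2)/2 = 4.6 m; q_2 = 1.07 × 1.37 × 4.6 = 6.743 m³/s
w_3 = (12.9 − 7.8)/2 = 2.55 m; q_3 = 0.93 × 1.50 × 2.55 = 3.557 m³/s
w_4 = (14.6 − 11.4)/2 = 1.6 m; q_4 = 1.12 × 2.10 × 1.6 = 3.763 m³/s
w_5 = (20.3 − 12.9)/2 = 3.7 m; q_5 = 0.90 × 1.74 × 3.7 = 5.794 m³/s
w_6 = (22.7 − 14.6)/2 = 4.05 m; q_6 = 0.88 × 1.30 × 4.05 = 4.633 m³/s
w_7 = (22.7 − 20.3)/2 = 1.2 m; q_7 = 0.74 × 0.55 × 1.2 = 0.4884 m³/s
Q = Σ qᵢ = 25.56 m³/s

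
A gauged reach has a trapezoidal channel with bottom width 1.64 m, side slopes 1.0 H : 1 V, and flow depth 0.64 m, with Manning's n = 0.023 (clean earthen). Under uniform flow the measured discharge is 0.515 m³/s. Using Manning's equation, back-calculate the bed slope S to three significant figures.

0.000208

A = (b + z·y)·y = (1.64 + 1.0×0.64)×0.64 = 1.459 m²
P = b + 2y√(1+z²) = 1.64 + 2×0.64×√(1+1.0²) = 3.450 m
R = A/P = 1.459/3.450 = 0.4229 m
S = (Q·n / (1·A·R^(2/3)))² = (0.515×0.023 / (1×1.459×0.5634))² = 0.0002076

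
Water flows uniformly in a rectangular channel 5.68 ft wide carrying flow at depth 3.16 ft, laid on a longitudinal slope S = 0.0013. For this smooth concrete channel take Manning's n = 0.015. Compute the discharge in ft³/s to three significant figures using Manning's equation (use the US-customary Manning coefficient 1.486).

83.9 ft³/s

A = b·y = 5.68 × 3.16 = 17.95 ft²
P = b + 2y = 5.68 + 2×3.16 = 12.00 ft
R = A/P = 17.95/12.00 = 1.496 ft
Q = (1.486/n)·A·R^(2/3)·S^(1/2) = (1.486/0.015) × 17.95 × 1.496^(2/3) × 0.0013^(1/2) = 83.85 ft³/s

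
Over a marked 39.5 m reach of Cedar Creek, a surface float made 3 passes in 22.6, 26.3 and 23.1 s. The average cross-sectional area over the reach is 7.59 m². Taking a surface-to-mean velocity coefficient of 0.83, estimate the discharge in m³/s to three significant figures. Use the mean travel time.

10.4 m³/s

t̄ = (22.6 + 26.3 + 23.1) / 3 = 24 s
v_surface = L / t̄ = 39.5 / 24 = 1.646 m/s
v_mean = 0.83 × 1.646 = 1.366 m/s
Q = A × v_mean = 7.59 × 1.366 = 10.37 m³/s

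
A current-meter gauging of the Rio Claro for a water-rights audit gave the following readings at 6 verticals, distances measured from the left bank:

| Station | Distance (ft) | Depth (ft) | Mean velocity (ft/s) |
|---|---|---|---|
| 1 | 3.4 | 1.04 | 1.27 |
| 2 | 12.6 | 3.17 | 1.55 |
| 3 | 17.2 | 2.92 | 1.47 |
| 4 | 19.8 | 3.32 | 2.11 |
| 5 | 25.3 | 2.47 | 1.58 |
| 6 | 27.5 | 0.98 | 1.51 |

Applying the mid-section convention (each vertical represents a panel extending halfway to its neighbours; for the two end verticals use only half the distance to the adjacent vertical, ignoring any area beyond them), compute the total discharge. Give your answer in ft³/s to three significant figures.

100 ft³/s

w_1 = (12.6 − 3.4)/2 = 4.6 ft; q_1 = 1.27 × 1.04 × 4.6 = 6.076 ft³/s
w_2 = (17.2 − 3.4)/2 = 6.9 ft; q_2 = 1.55 × 3.17 × 6.9 = 33.90 ft³/s
w_3 = (19.8 − 12.6)/2 = 3.6 ft; q_3 = 1.47 × 2.92 × 3.6 = 15.45 ft³/s
w_4 = (25.3 − 17.2)/2 = 4.05 ft; q_4 = 2.11 × 3.32 × 4.05 = 28.37 ft³/s
w_5 = (27.5 − 19.8)/2 = 3.85 ft; q_5 = 1.58 × 2.47 × 3.85 = 15.03 ft³/s
w_6 = (27.5 − 25.3)/2 = 1.1 ft; q_6 = 1.51 × 0.98 × 1.1 = 1.628 ft³/s
Q = Σ qᵢ = 100.5 ft³/s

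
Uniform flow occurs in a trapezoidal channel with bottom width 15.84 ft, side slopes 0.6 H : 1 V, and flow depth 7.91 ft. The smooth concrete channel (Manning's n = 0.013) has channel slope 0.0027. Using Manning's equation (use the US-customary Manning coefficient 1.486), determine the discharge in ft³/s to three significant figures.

A = (b + z·y)·y = (15.84 + 0.6×7.91)×7.91 = 162.8 ft²
P = b + 2y√(1+z²) = 15.84 + 2×7.91×√(1+0.6²) = 34.29 ft
R = A/P = 162.8/34.29 = 4.749 ft
Q = (1.486/n)·A·R^(2/3)·S^(1/2) = (1.486/0.013) × 162.8 × 4.749^(2/3) × 0.0027^(1/2) = 2733 ft³/s

2730 ft³/s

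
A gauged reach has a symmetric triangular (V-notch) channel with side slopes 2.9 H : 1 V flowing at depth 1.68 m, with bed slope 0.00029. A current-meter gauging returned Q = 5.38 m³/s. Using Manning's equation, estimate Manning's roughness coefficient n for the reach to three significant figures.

A = z·y² = 2.9×1.68² = 8.185 m²
P = 2y√(1+z²) = 2×1.68×√(1+2.9²) = 10.31 m
R = A/P = 8.185/10.31 = 0.7941 m
n = (1/Q)·A·R^(2/3)·S^(1/2) = (1/5.38) × 8.185 × 0.8575 × 0.01703 = 0.02222

0.0222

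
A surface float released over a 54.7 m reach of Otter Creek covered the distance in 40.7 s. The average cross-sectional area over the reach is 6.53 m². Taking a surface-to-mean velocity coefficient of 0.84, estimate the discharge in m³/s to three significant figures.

v_surface = L / t̄ = 54.7 / 40.7 = 1.344 m/s
v_mean = 0.84 × 1.344 = 1.129 m/s
Q = A × v_mean = 6.53 × 1.129 = 7.372 m³/s

7.37 m³/s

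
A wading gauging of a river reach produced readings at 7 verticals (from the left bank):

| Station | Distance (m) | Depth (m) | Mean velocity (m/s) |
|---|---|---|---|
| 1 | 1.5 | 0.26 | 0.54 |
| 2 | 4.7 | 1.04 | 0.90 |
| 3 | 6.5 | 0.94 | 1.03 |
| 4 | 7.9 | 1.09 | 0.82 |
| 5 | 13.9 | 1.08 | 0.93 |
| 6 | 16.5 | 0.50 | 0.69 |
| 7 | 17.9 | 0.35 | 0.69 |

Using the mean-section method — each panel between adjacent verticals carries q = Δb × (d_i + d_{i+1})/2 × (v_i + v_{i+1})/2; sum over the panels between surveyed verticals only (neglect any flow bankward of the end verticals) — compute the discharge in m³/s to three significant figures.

12.3 m³/s

Panel 1-2: Δb = 3.2 m, d̄ = (0.26+1.04)/2 = 0.65, v̄ = (0.54+0.90)/2 = 0.72 → q = 3.2×0.65×0.72 = 1.498 m³/s
Panel 2-3: Δb = 1.8 m, d̄ = (1.04+0.94)/2 = 0.99, v̄ = (0.90+1.03)/2 = 0.965 → q = 1.8×0.99×0.965 = 1.720 m³/s
Panel 3-4: Δb = 1.4 m, d̄ = (0.94+1.09)/2 = 1.015, v̄ = (1.03+0.82)/2 = 0.925 → q = 1.4×1.015×0.925 = 1.314 m³/s
Panel 4-5: Δb = 6 m, d̄ = (1.09+1.08)/2 = 1.085, v̄ = (0.82+0.93)/2 = 0.875 → q = 6×1.085×0.875 = 5.696 m³/s
Panel 5-6: Δb = 2.6 m, d̄ = (1.08+0.50)/2 = 0.79, v̄ = (0.93+0.69)/2 = 0.81 → q = 2.6×0.79×0.81 = 1.664 m³/s
Panel 6-7: Δb = 1.4 m, d̄ = (0.50+0.35)/2 = 0.425, v̄ = (0.69+0.69)/2 = 0.69 → q = 1.4×0.425×0.69 = 0.4106 m³/s
Q = Σ q = 12.30 m³/s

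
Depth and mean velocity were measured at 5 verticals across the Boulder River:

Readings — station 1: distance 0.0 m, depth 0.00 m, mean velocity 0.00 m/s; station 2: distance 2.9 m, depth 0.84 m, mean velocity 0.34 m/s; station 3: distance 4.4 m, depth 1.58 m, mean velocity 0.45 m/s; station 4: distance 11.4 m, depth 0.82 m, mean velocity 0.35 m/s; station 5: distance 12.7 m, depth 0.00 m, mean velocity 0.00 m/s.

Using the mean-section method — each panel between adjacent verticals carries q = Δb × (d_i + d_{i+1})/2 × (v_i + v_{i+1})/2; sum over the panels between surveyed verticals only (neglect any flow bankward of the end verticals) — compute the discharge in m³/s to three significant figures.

Panel 1-2: Δb = 2.9 m, d̄ = (0.00+0.84)/2 = 0.42, v̄ = (0.00+0.34)/2 = 0.17 → q = 2.9×0.42×0.17 = 0.2071 m³/s
Panel 2-3: Δb = 1.5 m, d̄ = (0.84+1.58)/2 = 1.21, v̄ = (0.34+0.45)/2 = 0.395 → q = 1.5×1.21×0.395 = 0.7169 m³/s
Panel 3-4: Δb = 7 m, d̄ = (1.58+0.82)/2 = 1.2, v̄ = (0.45+0.35)/2 = 0.4 → q = 7×1.2×0.4 = 3.360 m³/s
Panel 4-5: Δb = 1.3 m, d̄ = (0.82+0.00)/2 = 0.41, v̄ = (0.35+0.00)/2 = 0.175 → q = 1.3×0.41×0.175 = 0.09328 m³/s
Q = Σ q = 4.377 m³/s

4.38 m³/s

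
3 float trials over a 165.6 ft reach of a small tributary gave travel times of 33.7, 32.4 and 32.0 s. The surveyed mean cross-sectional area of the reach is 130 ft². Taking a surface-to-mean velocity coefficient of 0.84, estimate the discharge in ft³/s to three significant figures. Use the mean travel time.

553 ft³/s

t̄ = (33.7 + 32.4 + 32.0) / 3 = 32.7 s
v_surface = L / t̄ = 165.6 / 32.7 = 5.064 ft/s
v_mean = 0.84 × 5.064 = 4.254 ft/s
Q = A × v_mean = 130 × 4.254 = 553.0 ft³/s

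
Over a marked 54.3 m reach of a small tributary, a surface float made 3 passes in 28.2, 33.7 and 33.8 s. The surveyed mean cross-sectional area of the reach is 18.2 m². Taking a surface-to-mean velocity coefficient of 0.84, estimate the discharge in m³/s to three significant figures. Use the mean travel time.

t̄ = (28.2 + 33.7 + 33.8) / 3 = 31.9 s
v_surface = L / t̄ = 54.3 / 31.9 = 1.702 m/s
v_mean = 0.84 × 1.702 = 1.430 m/s
Q = A × v_mean = 18.2 × 1.430 = 26.02 m³/s

26.0 m³/s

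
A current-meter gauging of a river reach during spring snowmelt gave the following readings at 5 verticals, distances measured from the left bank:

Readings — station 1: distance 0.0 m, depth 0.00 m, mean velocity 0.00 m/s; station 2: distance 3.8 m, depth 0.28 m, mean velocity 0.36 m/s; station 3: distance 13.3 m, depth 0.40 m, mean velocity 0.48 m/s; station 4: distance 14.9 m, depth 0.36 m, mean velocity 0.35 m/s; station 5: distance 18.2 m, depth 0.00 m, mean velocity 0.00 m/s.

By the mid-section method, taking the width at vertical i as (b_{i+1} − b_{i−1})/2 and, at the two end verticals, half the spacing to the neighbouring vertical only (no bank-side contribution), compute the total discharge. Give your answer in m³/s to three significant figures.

2.04 m³/s

w_2 = (13.3 − 0.0)/2 = 6.65 m; q_2 = 0.36 × 0.28 × 6.65 = 0.6703 m³/s
w_3 = (14.9 − 3.8)/2 = 5.55 m; q_3 = 0.48 × 0.40 × 5.55 = 1.066 m³/s
w_4 = (18.2 − 13.3)/2 = 2.45 m; q_4 = 0.35 × 0.36 × 2.45 = 0.3087 m³/s
Stations 1, 5 contribute zero (depth or velocity is 0).
Q = Σ qᵢ = 2.045 m³/s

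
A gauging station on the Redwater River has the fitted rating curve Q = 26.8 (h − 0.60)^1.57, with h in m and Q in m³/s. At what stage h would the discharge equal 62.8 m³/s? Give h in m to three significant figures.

h − h₀ = (Q/C)^(1/b) = (62.8/26.8)^(1/1.57) = 1.720 m
h = 0.60 + 1.720 = 2.320 m

2.32 m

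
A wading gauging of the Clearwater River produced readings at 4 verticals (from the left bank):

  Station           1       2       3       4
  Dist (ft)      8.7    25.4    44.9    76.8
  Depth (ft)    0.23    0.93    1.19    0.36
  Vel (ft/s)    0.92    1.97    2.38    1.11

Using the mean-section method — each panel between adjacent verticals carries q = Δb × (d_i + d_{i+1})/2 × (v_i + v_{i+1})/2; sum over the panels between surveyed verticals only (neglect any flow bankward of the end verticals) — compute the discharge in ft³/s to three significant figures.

102 ft³/s

Panel 1-2: Δb = 16.7 ft, d̄ = (0.23+0.93)/2 = 0.58, v̄ = (0.92+1.97)/2 = 1.445 → q = 16.7×0.58×1.445 = 14.00 ft³/s
Panel 2-3: Δb = 19.5 ft, d̄ = (0.93+1.19)/2 = 1.06, v̄ = (1.97+2.38)/2 = 2.175 → q = 19.5×1.06×2.175 = 44.96 ft³/s
Panel 3-4: Δb = 31.9 ft, d̄ = (1.19+0.36)/2 = 0.775, v̄ = (2.38+1.11)/2 = 1.745 → q = 31.9×0.775×1.745 = 43.14 ft³/s
Q = Σ q = 102.1 ft³/s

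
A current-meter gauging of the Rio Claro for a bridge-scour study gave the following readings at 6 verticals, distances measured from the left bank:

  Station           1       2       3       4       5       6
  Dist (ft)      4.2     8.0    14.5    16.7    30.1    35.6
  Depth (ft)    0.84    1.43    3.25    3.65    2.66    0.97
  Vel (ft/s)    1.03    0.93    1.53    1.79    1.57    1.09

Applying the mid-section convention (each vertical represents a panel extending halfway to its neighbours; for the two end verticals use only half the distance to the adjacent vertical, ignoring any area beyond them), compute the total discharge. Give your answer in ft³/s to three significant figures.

123 ft³/s

w_1 = (8.0 − 4.2)/2 = 1.9 ft; q_1 = 1.03 × 0.84 × 1.9 = 1.644 ft³/s
w_2 = (14.5 − 4.2)/2 = 5.15 ft; q_2 = 0.93 × 1.43 × 5.15 = 6.849 ft³/s
w_3 = (16.7 − 8.0)/2 = 4.35 ft; q_3 = 1.53 × 3.25 × 4.35 = 21.63 ft³/s
w_4 = (30.1 − 14.5)/2 = 7.8 ft; q_4 = 1.79 × 3.65 × 7.8 = 50.96 ft³/s
w_5 = (35.6 − 16.7)/2 = 9.45 ft; q_5 = 1.57 × 2.66 × 9.45 = 39.47 ft³/s
w_6 = (35.6 − 30.1)/2 = 2.75 ft; q_6 = 1.09 × 0.97 × 2.75 = 2.908 ft³/s
Q = Σ qᵢ = 123.5 ft³/s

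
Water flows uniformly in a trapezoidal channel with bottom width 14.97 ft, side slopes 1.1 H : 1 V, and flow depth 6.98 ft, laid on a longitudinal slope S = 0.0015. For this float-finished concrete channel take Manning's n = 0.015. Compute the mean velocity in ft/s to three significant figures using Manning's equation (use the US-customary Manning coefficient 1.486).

A = (b + z·y)·y = (14.97 + 1.1×6.98)×6.98 = 158.1 ft²
P = b + 2y√(1+z²) = 14.97 + 2×6.98×√(1+1.1²) = 35.72 ft
R = A/P = 158.1/35.72 = 4.425 ft
Q = (1.486/n)·A·R^(2/3)·S^(1/2) = (1.486/0.015) × 158.1 × 4.425^(2/3) × 0.0015^(1/2) = 1635 ft³/s
V = Q/A = 1635/158.1 = 10.34 ft/s

10.3 ft/s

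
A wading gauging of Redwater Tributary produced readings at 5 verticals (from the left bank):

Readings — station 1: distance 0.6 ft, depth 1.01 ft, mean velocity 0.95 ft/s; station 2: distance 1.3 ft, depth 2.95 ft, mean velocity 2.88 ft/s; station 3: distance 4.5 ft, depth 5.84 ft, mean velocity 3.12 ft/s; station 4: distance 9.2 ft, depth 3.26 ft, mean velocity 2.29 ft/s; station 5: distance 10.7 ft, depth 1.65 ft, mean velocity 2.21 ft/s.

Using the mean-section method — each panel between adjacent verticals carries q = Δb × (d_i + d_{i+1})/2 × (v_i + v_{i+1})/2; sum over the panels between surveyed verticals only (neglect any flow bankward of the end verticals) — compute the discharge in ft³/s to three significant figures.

111 ft³/s

Panel 1-2: Δb = 0.7 ft, d̄ = (1.01+2.95)/2 = 1.98, v̄ = (0.95+2.88)/2 = 1.915 → q = 0.7×1.98×1.915 = 2.654 ft³/s
Panel 2-3: Δb = 3.2 ft, d̄ = (2.95+5.84)/2 = 4.395, v̄ = (2.88+3.12)/2 = 3 → q = 3.2×4.395×3 = 42.19 ft³/s
Panel 3-4: Δb = 4.7 ft, d̄ = (5.84+3.26)/2 = 4.55, v̄ = (3.12+2.29)/2 = 2.705 → q = 4.7×4.55×2.705 = 57.85 ft³/s
Panel 4-5: Δb = 1.5 ft, d̄ = (3.26+1.65)/2 = 2.455, v̄ = (2.29+2.21)/2 = 2.25 → q = 1.5×2.455×2.25 = 8.286 ft³/s
Q = Σ q = 111.0 ft³/s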